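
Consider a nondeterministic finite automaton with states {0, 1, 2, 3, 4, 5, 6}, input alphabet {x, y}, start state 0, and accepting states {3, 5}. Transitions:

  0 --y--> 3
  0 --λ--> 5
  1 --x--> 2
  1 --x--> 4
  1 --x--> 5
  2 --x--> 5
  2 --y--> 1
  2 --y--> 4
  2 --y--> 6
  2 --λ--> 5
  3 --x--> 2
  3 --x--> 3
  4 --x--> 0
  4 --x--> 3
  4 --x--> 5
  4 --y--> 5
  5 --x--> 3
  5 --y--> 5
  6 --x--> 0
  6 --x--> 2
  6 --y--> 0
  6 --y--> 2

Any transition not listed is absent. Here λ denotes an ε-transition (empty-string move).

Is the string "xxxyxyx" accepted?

Start: ε-closure({0}) = {0, 5}.
Read 'x': {0, 5} → {3}.
Read 'x': {3} → {2, 3, 5}.
Read 'x': {2, 3, 5} → {2, 3, 5}.
Read 'y': {2, 3, 5} → {1, 4, 5, 6}.
Read 'x': {1, 4, 5, 6} → {0, 2, 3, 4, 5}.
Read 'y': {0, 2, 3, 4, 5} → {1, 3, 4, 5, 6}.
Read 'x': {1, 3, 4, 5, 6} → {0, 2, 3, 4, 5}.
The final set {0, 2, 3, 4, 5} contains the accepting states 3, 5.

Yes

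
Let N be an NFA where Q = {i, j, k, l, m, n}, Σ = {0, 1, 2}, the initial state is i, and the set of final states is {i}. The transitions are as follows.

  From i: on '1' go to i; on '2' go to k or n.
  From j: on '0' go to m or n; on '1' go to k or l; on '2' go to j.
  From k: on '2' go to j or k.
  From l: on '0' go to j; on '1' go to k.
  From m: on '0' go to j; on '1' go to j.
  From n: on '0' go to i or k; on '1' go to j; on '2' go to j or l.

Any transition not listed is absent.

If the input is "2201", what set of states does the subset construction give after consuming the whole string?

Start in {i}.
Read '2': i→{k, n}; now {k, n}.
Read '2': k→{j, k}, n→{j, l}; now {j, k, l}.
Read '0': j→{m, n}, k→∅, l→{j}; now {j, m, n}.
Read '1': j→{k, l}, m→{j}, n→{j}; now {j, k, l}.

{j, k, l}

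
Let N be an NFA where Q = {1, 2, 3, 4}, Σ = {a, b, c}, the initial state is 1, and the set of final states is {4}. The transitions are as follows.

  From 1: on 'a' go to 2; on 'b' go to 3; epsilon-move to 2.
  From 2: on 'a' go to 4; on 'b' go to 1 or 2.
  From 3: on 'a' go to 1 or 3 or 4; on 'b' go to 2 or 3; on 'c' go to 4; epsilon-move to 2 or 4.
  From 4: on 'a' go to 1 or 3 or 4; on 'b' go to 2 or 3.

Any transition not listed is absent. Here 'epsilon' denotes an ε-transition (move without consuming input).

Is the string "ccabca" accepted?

Start: ε-closure({1}) = {1, 2}.
Read 'c': 1→∅, 2→∅; now ∅.
The set is empty and remains empty for the remaining 5 symbols.
The final set ∅ contains no accepting state.

No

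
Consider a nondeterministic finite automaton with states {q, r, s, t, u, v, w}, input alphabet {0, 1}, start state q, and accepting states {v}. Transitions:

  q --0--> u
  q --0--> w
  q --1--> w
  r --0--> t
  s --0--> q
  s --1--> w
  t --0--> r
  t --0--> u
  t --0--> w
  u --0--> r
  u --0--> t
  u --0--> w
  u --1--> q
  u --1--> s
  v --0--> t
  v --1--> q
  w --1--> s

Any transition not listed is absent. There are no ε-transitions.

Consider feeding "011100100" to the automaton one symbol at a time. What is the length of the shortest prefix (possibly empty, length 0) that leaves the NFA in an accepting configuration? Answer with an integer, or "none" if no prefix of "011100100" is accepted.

none

Start in {q}.
Read '0': {q} → {u, w}.
Read '1': {u, w} → {q, s}.
Read '1': {q, s} → {w}.
Read '1': {w} → {s}.
Read '0': {s} → {q}.
Read '0': {q} → {u, w}.
Read '1': {u, w} → {q, s}.
Read '0': {q, s} → {q, u, w}.
Read '0': {q, u, w} → {r, t, u, w}.
No reachable set along the way intersects F.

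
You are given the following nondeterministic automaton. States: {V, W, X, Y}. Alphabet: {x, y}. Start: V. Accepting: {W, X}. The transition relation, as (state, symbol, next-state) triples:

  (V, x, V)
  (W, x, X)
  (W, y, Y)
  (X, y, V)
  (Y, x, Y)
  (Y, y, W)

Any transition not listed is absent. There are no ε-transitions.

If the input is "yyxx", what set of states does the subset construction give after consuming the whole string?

Start in {V}.
Read 'y': V→∅; now ∅.
The set is empty and remains empty for the remaining 3 symbols.

∅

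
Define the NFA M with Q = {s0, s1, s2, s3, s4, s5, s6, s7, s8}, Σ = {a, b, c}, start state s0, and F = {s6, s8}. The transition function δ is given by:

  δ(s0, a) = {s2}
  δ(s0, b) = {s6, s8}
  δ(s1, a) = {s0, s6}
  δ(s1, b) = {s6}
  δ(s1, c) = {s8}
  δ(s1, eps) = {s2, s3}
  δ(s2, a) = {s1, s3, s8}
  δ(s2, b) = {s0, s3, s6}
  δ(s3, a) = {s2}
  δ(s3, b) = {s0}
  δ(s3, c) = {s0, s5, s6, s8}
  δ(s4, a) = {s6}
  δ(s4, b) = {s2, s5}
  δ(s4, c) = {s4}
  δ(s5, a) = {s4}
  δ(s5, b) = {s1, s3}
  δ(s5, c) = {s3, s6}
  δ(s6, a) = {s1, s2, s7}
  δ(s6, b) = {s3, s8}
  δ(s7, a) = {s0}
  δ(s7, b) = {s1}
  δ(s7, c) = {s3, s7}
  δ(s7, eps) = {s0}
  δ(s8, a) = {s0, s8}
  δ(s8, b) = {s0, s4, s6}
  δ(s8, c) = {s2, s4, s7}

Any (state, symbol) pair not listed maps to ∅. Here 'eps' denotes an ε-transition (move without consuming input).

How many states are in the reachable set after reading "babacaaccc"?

Start in {s0}.
Read 'b': s0→{s6, s8}; now {s6, s8}.
Read 'a': s6→{s1, s2, s7}, s8→{s0, s8}; union {s0, s1, s2, s7, s8}; ε-closure = {s0, s1, s2, s3, s7, s8}.
Read 'b': s0→{s6, s8}, s1→{s6}, s2→{s0, s3, s6}, s3→{s0}, s7→{s1}, s8→{s0, s4, s6}; union {s0, s1, s3, s4, s6, s8}; ε-closure = {s0, s1, s2, s3, s4, s6, s8}.
Read 'a': s0→{s2}, s1→{s0, s6}, s2→{s1, s3, s8}, s3→{s2}, s4→{s6}, s6→{s1, s2, s7}, s8→{s0, s8}; now {s0, s1, s2, s3, s6, s7, s8}.
Read 'c': s0→∅, s1→{s8}, s2→∅, s3→{s0, s5, s6, s8}, s6→∅, s7→{s3, s7}, s8→{s2, s4, s7}; now {s0, s2, s3, s4, s5, s6, s7, s8}.
Read 'a': s0→{s2}, s2→{s1, s3, s8}, s3→{s2}, s4→{s6}, s5→{s4}, s6→{s1, s2, s7}, s7→{s0}, s8→{s0, s8}; now {s0, s1, s2, s3, s4, s6, s7, s8}.
Read 'a': s0→{s2}, s1→{s0, s6}, s2→{s1, s3, s8}, s3→{s2}, s4→{s6}, s6→{s1, s2, s7}, s7→{s0}, s8→{s0, s8}; now {s0, s1, s2, s3, s6, s7, s8}.
Read 'c': s0→∅, s1→{s8}, s2→∅, s3→{s0, s5, s6, s8}, s6→∅, s7→{s3, s7}, s8→{s2, s4, s7}; now {s0, s2, s3, s4, s5, s6, s7, s8}.
Read 'c': s0→∅, s2→∅, s3→{s0, s5, s6, s8}, s4→{s4}, s5→{s3, s6}, s6→∅, s7→{s3, s7}, s8→{s2, s4, s7}; now {s0, s2, s3, s4, s5, s6, s7, s8}.
Read 'c': s0→∅, s2→∅, s3→{s0, s5, s6, s8}, s4→{s4}, s5→{s3, s6}, s6→∅, s7→{s3, s7}, s8→{s2, s4, s7}; now {s0, s2, s3, s4, s5, s6, s7, s8}.
That set has 8 states.

8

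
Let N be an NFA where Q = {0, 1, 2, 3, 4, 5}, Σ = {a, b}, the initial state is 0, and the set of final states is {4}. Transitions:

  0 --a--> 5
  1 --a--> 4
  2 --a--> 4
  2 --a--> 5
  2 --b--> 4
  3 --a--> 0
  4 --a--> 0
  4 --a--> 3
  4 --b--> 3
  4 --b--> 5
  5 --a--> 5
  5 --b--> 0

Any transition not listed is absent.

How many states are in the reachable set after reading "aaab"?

1

Start in {0}.
Read 'a': {0} → {5}.
Read 'a': {5} → {5}.
Read 'a': {5} → {5}.
Read 'b': {5} → {0}.
That set has 1 state.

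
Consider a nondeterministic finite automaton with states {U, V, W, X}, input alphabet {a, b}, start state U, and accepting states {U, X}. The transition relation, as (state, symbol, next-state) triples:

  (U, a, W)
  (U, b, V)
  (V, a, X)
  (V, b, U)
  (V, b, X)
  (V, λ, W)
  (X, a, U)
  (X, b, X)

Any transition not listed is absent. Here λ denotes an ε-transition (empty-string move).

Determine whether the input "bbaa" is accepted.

Start in {U}.
Read 'b': {U} → {V, W}.
Read 'b': {V, W} → {U, X}.
Read 'a': {U, X} → {U, W}.
Read 'a': {U, W} → {W}.
The final set {W} contains no accepting state.

No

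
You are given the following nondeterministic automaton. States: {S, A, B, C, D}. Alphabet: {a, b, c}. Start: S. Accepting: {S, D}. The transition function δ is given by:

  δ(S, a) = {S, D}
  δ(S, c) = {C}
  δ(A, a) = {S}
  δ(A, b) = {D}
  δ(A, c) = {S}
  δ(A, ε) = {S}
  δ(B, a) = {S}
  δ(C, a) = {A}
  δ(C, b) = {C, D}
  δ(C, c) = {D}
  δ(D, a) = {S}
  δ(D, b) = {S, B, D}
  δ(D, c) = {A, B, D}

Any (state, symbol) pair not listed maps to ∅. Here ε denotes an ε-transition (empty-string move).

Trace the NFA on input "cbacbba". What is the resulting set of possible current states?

Start in {S}.
Read 'c': {S} → {C}.
Read 'b': {C} → {C, D}.
Read 'a': {C, D} → {S, A}.
Read 'c': {S, A} → {S, C}.
Read 'b': {S, C} → {C, D}.
Read 'b': {C, D} → {S, B, C, D}.
Read 'a': {S, B, C, D} → {S, A, D}.

{S, A, D}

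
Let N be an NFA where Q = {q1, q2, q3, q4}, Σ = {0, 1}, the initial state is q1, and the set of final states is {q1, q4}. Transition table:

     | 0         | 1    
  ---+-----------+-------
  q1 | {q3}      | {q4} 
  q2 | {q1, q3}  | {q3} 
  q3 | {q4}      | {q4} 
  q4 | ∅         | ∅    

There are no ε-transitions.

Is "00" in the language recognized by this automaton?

Start in {q1}.
Read '0': q1→{q3}; now {q3}.
Read '0': q3→{q4}; now {q4}.
The final set {q4} contains the accepting state q4.

Yes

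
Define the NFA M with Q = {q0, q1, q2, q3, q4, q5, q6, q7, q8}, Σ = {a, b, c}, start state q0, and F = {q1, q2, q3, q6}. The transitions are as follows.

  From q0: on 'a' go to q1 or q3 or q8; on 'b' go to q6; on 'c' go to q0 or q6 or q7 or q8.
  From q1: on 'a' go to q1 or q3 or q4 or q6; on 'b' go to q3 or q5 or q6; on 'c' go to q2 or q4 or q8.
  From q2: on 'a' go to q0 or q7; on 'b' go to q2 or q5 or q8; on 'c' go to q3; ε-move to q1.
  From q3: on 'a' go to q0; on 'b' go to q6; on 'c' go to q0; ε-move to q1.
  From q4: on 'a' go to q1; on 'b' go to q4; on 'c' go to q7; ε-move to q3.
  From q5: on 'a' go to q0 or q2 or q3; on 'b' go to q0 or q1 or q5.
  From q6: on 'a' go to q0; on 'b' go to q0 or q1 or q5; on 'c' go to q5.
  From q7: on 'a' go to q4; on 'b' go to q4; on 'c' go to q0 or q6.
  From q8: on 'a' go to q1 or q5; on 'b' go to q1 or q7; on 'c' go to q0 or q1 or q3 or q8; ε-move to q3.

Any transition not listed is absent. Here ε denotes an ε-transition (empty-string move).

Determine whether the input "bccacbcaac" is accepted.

Start in {q0}.
Read 'b': q0→{q6}; now {q6}.
Read 'c': q6→{q5}; now {q5}.
Read 'c': q5→∅; now ∅.
The set is empty and remains empty for the remaining 7 symbols.
The final set ∅ contains no accepting state.

No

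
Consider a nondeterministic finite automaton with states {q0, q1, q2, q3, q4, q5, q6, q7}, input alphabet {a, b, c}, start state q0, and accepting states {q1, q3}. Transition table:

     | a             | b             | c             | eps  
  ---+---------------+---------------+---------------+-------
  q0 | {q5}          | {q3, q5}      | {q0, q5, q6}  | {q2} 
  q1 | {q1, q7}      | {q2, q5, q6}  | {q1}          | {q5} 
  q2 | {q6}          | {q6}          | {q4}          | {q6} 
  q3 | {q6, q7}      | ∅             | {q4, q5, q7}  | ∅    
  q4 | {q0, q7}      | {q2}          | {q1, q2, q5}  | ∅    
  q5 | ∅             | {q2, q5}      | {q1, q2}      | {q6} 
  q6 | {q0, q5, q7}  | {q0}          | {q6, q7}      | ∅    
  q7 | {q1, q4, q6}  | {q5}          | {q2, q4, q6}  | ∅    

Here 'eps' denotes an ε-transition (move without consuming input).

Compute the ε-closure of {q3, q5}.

{q3, q5, q6}

Begin with {q3, q5}.
ε-move q5 → q6; add q6.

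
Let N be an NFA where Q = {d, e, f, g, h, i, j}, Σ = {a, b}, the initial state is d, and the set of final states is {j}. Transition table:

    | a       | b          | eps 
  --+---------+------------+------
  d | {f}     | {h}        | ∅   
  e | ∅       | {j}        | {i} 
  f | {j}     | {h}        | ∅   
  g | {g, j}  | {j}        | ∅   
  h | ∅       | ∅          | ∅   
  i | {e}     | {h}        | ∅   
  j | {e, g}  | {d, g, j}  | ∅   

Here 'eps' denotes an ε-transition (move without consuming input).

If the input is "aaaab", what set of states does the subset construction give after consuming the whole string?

{d, g, h, j}

Start in {d}.
Read 'a': d→{f}; now {f}.
Read 'a': f→{j}; now {j}.
Read 'a': j→{e, g}; union {e, g}; ε-closure = {e, g, i}.
Read 'a': e→∅, g→{g, j}, i→{e}; union {e, g, j}; ε-closure = {e, g, i, j}.
Read 'b': e→{j}, g→{j}, i→{h}, j→{d, g, j}; now {d, g, h, j}.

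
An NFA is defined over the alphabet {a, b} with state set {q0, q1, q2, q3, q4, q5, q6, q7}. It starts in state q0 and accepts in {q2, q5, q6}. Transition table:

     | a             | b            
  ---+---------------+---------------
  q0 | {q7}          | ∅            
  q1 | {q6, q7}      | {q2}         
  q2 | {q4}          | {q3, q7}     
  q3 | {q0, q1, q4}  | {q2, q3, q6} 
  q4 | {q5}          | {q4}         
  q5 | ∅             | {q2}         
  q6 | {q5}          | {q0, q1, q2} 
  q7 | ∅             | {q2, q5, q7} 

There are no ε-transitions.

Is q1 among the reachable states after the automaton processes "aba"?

Start in {q0}.
Read 'a': {q0} → {q7}.
Read 'b': {q7} → {q2, q5, q7}.
Read 'a': {q2, q5, q7} → {q4}.
State q1 is not in {q4}.

No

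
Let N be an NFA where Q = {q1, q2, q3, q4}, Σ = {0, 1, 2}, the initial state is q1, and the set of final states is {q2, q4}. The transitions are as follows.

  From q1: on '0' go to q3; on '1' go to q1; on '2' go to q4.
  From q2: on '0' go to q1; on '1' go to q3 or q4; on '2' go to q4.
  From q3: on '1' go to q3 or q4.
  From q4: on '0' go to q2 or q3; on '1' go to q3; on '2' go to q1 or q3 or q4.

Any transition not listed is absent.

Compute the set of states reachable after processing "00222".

∅

Start in {q1}.
Read '0': {q1} → {q3}.
Read '0': {q3} → ∅.
The set is empty and remains empty for the remaining 3 symbols.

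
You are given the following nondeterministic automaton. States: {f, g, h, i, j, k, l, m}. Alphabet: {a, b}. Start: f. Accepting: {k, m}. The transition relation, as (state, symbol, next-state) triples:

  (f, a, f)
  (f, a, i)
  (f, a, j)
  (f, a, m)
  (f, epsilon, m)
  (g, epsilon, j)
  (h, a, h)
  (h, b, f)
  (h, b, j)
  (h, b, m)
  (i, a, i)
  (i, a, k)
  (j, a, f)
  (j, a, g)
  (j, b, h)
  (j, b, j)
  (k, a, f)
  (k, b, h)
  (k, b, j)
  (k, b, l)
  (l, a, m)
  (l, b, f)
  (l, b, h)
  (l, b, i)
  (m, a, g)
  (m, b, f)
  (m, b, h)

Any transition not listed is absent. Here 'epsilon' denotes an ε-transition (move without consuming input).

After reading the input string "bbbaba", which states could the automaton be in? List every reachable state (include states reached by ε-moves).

{f, g, h, i, j, m}

Start: ε-closure({f}) = {f, m}.
Read 'b': f→∅, m→{f, h}; union {f, h}; ε-closure = {f, h, m}.
Read 'b': f→∅, h→{f, j, m}, m→{f, h}; now {f, h, j, m}.
Read 'b': f→∅, h→{f, j, m}, j→{h, j}, m→{f, h}; now {f, h, j, m}.
Read 'a': f→{f, i, j, m}, h→{h}, j→{f, g}, m→{g}; now {f, g, h, i, j, m}.
Read 'b': f→∅, g→∅, h→{f, j, m}, i→∅, j→{h, j}, m→{f, h}; now {f, h, j, m}.
Read 'a': f→{f, i, j, m}, h→{h}, j→{f, g}, m→{g}; now {f, g, h, i, j, m}.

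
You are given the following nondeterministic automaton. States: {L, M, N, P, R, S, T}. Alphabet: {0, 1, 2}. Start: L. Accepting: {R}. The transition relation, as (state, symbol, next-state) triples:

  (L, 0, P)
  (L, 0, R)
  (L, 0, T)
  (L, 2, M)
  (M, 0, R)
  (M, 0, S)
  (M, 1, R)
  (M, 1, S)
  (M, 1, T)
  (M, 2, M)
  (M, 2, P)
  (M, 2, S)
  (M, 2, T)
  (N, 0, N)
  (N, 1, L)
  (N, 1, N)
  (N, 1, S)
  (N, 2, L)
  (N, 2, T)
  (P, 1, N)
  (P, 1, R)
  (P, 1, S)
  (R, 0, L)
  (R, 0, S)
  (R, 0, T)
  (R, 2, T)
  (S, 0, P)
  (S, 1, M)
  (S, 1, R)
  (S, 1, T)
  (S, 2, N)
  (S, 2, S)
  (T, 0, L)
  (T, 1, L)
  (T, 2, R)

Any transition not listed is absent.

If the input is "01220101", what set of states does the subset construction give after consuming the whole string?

{L, M, N, R, S, T}

Start in {L}.
Read '0': {L} → {P, R, T}.
Read '1': {P, R, T} → {L, N, R, S}.
Read '2': {L, N, R, S} → {L, M, N, S, T}.
Read '2': {L, M, N, S, T} → {L, M, N, P, R, S, T}.
Read '0': {L, M, N, P, R, S, T} → {L, N, P, R, S, T}.
Read '1': {L, N, P, R, S, T} → {L, M, N, R, S, T}.
Read '0': {L, M, N, R, S, T} → {L, N, P, R, S, T}.
Read '1': {L, N, P, R, S, T} → {L, M, N, R, S, T}.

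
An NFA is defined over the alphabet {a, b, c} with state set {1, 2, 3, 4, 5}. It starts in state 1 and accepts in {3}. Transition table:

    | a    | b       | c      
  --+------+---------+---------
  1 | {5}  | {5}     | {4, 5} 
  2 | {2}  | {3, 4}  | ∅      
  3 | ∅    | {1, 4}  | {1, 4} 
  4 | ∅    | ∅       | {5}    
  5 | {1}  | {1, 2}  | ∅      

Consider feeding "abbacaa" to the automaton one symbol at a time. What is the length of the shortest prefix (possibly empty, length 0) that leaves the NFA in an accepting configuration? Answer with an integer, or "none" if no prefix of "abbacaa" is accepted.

3

Start in {1}.
Read 'a': {1} → {5}.
Read 'b': {5} → {1, 2}.
Read 'b': {1, 2} → {3, 4, 5}.
None of the earlier sets intersect F, but {3, 4, 5} does.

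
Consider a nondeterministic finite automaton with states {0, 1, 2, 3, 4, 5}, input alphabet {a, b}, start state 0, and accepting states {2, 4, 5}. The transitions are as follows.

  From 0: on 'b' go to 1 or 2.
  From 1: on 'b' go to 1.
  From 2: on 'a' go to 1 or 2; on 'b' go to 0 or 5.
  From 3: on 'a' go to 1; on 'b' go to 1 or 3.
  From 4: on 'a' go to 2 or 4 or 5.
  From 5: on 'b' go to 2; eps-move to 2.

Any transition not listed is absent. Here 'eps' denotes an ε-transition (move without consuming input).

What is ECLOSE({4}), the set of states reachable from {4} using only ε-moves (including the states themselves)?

Begin with {4}.
No ε-moves leave this set, so the closure equals the set itself.

{4}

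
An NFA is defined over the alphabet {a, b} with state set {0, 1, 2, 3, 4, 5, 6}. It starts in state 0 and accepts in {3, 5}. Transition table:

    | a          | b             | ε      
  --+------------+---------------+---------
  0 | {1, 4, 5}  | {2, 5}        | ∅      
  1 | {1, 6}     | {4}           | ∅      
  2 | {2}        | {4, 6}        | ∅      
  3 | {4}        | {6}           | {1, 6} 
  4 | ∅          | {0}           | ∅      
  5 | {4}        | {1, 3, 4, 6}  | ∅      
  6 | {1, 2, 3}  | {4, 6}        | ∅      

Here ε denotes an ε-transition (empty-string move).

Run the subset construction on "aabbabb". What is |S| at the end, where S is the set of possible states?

5

Start in {0}.
Read 'a': 0→{1, 4, 5}; now {1, 4, 5}.
Read 'a': 1→{1, 6}, 4→∅, 5→{4}; now {1, 4, 6}.
Read 'b': 1→{4}, 4→{0}, 6→{4, 6}; now {0, 4, 6}.
Read 'b': 0→{2, 5}, 4→{0}, 6→{4, 6}; now {0, 2, 4, 5, 6}.
Read 'a': 0→{1, 4, 5}, 2→{2}, 4→∅, 5→{4}, 6→{1, 2, 3}; union {1, 2, 3, 4, 5}; ε-closure = {1, 2, 3, 4, 5, 6}.
Read 'b': 1→{4}, 2→{4, 6}, 3→{6}, 4→{0}, 5→{1, 3, 4, 6}, 6→{4, 6}; now {0, 1, 3, 4, 6}.
Read 'b': 0→{2, 5}, 1→{4}, 3→{6}, 4→{0}, 6→{4, 6}; now {0, 2, 4, 5, 6}.
That set has 5 states.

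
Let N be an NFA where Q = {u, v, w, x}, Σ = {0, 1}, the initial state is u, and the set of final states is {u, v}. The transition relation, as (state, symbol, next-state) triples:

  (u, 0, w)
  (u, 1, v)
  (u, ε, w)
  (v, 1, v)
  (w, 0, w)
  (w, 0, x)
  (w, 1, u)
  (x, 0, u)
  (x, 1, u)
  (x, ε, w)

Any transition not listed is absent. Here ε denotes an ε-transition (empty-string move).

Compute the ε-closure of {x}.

Begin with {x}.
ε-move x → w; add w.

{w, x}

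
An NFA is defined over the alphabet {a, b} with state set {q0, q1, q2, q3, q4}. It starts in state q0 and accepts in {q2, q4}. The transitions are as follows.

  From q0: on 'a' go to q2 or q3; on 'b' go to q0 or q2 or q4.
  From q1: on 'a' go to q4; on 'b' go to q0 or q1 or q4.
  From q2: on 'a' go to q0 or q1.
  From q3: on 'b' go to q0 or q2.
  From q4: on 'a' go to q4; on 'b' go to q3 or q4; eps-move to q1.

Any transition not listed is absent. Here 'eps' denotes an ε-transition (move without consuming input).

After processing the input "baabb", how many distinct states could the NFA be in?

Start in {q0}.
Read 'b': {q0} → {q0, q1, q2, q4}.
Read 'a': {q0, q1, q2, q4} → {q0, q1, q2, q3, q4}.
Read 'a': {q0, q1, q2, q3, q4} → {q0, q1, q2, q3, q4}.
Read 'b': {q0, q1, q2, q3, q4} → {q0, q1, q2, q3, q4}.
Read 'b': {q0, q1, q2, q3, q4} → {q0, q1, q2, q3, q4}.
That set has 5 states.

5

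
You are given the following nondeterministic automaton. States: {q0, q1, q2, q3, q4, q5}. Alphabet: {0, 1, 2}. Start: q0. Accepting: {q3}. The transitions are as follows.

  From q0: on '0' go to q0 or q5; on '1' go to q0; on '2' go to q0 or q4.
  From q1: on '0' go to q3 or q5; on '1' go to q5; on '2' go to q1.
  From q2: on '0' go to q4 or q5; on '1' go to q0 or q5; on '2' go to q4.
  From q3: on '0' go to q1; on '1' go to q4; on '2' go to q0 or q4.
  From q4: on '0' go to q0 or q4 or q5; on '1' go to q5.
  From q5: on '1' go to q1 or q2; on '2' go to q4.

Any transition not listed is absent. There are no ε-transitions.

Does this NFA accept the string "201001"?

No

Start in {q0}.
Read '2': q0→{q0, q4}; now {q0, q4}.
Read '0': q0→{q0, q5}, q4→{q0, q4, q5}; now {q0, q4, q5}.
Read '1': q0→{q0}, q4→{q5}, q5→{q1, q2}; now {q0, q1, q2, q5}.
Read '0': q0→{q0, q5}, q1→{q3, q5}, q2→{q4, q5}, q5→∅; now {q0, q3, q4, q5}.
Read '0': q0→{q0, q5}, q3→{q1}, q4→{q0, q4, q5}, q5→∅; now {q0, q1, q4, q5}.
Read '1': q0→{q0}, q1→{q5}, q4→{q5}, q5→{q1, q2}; now {q0, q1, q2, q5}.
The final set {q0, q1, q2, q5} contains no accepting state.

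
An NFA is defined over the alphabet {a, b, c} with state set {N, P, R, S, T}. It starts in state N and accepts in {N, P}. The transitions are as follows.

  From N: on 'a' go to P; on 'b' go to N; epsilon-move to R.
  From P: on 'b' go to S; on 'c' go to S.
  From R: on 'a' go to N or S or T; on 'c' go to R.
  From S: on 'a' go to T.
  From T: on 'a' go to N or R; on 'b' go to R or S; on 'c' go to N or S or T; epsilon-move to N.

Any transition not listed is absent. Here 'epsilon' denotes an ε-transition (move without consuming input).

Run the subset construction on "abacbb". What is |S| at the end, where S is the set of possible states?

2

Start: ε-closure({N}) = {N, R}.
Read 'a': {N, R} → {N, P, R, S, T}.
Read 'b': {N, P, R, S, T} → {N, R, S}.
Read 'a': {N, R, S} → {N, P, R, S, T}.
Read 'c': {N, P, R, S, T} → {N, R, S, T}.
Read 'b': {N, R, S, T} → {N, R, S}.
Read 'b': {N, R, S} → {N, R}.
That set has 2 states.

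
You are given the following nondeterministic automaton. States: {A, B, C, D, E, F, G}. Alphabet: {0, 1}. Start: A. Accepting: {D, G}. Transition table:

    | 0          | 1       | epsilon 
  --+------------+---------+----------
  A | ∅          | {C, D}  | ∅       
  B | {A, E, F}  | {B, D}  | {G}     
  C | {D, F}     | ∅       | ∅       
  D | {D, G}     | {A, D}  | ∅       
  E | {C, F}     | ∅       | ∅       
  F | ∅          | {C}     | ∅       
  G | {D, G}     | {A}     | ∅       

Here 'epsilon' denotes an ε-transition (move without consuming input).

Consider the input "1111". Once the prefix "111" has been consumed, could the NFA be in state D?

Start in {A}.
Read '1': A→{C, D}; now {C, D}.
Read '1': C→∅, D→{A, D}; now {A, D}.
Read '1': A→{C, D}, D→{A, D}; now {A, C, D}.
State D is in {A, C, D}.

Yes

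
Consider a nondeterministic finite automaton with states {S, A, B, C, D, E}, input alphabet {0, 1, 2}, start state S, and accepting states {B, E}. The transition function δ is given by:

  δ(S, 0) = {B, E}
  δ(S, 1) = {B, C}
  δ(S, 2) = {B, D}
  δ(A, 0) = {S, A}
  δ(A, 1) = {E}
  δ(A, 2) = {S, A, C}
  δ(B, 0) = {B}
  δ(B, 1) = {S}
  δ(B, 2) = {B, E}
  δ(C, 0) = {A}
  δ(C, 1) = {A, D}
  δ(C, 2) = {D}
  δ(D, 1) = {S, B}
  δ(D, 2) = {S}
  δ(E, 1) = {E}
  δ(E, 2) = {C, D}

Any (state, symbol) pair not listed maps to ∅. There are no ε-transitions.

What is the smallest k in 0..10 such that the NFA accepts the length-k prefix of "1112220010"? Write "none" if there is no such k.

1

Start in {S}.
Read '1': {S} → {B, C}.
None of the earlier sets intersect F, but {B, C} does.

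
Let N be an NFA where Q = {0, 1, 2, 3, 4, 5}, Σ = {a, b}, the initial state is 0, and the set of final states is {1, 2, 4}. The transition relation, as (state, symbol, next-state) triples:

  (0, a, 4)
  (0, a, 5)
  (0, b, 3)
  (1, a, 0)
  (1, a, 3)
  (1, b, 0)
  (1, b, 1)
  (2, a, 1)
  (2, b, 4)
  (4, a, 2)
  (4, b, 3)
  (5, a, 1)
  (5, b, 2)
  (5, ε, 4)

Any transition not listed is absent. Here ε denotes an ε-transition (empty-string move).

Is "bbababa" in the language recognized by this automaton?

Start in {0}.
Read 'b': 0→{3}; now {3}.
Read 'b': 3→∅; now ∅.
The set is empty and remains empty for the remaining 5 symbols.
The final set ∅ contains no accepting state.

No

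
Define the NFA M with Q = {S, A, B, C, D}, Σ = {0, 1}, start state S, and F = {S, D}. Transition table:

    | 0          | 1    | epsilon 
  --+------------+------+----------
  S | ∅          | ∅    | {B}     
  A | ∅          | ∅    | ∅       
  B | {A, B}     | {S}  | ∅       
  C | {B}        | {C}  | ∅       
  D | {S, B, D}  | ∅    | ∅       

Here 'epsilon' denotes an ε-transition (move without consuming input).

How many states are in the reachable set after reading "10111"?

Start: ε-closure({S}) = {S, B}.
Read '1': S→∅, B→{S}; union {S}; ε-closure = {S, B}.
Read '0': S→∅, B→{A, B}; now {A, B}.
Read '1': A→∅, B→{S}; union {S}; ε-closure = {S, B}.
Read '1': S→∅, B→{S}; union {S}; ε-closure = {S, B}.
Read '1': S→∅, B→{S}; union {S}; ε-closure = {S, B}.
That set has 2 states.

2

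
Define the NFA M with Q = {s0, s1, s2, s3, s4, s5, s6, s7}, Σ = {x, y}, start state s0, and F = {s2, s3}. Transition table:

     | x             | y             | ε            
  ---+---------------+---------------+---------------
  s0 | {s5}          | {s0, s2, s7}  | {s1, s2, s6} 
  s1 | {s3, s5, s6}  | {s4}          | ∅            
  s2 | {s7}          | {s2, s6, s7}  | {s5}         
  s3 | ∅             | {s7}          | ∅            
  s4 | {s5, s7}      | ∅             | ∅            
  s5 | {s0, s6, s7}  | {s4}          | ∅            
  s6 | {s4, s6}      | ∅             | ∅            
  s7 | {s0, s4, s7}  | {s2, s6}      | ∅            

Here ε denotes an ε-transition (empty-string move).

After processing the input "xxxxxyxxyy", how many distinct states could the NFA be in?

7

Start: ε-closure({s0}) = {s0, s1, s2, s5, s6}.
Read 'x': s0→{s5}, s1→{s3, s5, s6}, s2→{s7}, s5→{s0, s6, s7}, s6→{s4, s6}; union {s0, s3, s4, s5, s6, s7}; ε-closure = {s0, s1, s2, s3, s4, s5, s6, s7}.
Read 'x': s0→{s5}, s1→{s3, s5, s6}, s2→{s7}, s3→∅, s4→{s5, s7}, s5→{s0, s6, s7}, s6→{s4, s6}, s7→{s0, s4, s7}; union {s0, s3, s4, s5, s6, s7}; ε-closure = {s0, s1, s2, s3, s4, s5, s6, s7}.
Read 'x': s0→{s5}, s1→{s3, s5, s6}, s2→{s7}, s3→∅, s4→{s5, s7}, s5→{s0, s6, s7}, s6→{s4, s6}, s7→{s0, s4, s7}; union {s0, s3, s4, s5, s6, s7}; ε-closure = {s0, s1, s2, s3, s4, s5, s6, s7}.
Read 'x': s0→{s5}, s1→{s3, s5, s6}, s2→{s7}, s3→∅, s4→{s5, s7}, s5→{s0, s6, s7}, s6→{s4, s6}, s7→{s0, s4, s7}; union {s0, s3, s4, s5, s6, s7}; ε-closure = {s0, s1, s2, s3, s4, s5, s6, s7}.
Read 'x': s0→{s5}, s1→{s3, s5, s6}, s2→{s7}, s3→∅, s4→{s5, s7}, s5→{s0, s6, s7}, s6→{s4, s6}, s7→{s0, s4, s7}; union {s0, s3, s4, s5, s6, s7}; ε-closure = {s0, s1, s2, s3, s4, s5, s6, s7}.
Read 'y': s0→{s0, s2, s7}, s1→{s4}, s2→{s2, s6, s7}, s3→{s7}, s4→∅, s5→{s4}, s6→∅, s7→{s2, s6}; union {s0, s2, s4, s6, s7}; ε-closure = {s0, s1, s2, s4, s5, s6, s7}.
Read 'x': s0→{s5}, s1→{s3, s5, s6}, s2→{s7}, s4→{s5, s7}, s5→{s0, s6, s7}, s6→{s4, s6}, s7→{s0, s4, s7}; union {s0, s3, s4, s5, s6, s7}; ε-closure = {s0, s1, s2, s3, s4, s5, s6, s7}.
Read 'x': s0→{s5}, s1→{s3, s5, s6}, s2→{s7}, s3→∅, s4→{s5, s7}, s5→{s0, s6, s7}, s6→{s4, s6}, s7→{s0, s4, s7}; union {s0, s3, s4, s5, s6, s7}; ε-closure = {s0, s1, s2, s3, s4, s5, s6, s7}.
Read 'y': s0→{s0, s2, s7}, s1→{s4}, s2→{s2, s6, s7}, s3→{s7}, s4→∅, s5→{s4}, s6→∅, s7→{s2, s6}; union {s0, s2, s4, s6, s7}; ε-closure = {s0, s1, s2, s4, s5, s6, s7}.
Read 'y': s0→{s0, s2, s7}, s1→{s4}, s2→{s2, s6, s7}, s4→∅, s5→{s4}, s6→∅, s7→{s2, s6}; union {s0, s2, s4, s6, s7}; ε-closure = {s0, s1, s2, s4, s5, s6, s7}.
That set has 7 states.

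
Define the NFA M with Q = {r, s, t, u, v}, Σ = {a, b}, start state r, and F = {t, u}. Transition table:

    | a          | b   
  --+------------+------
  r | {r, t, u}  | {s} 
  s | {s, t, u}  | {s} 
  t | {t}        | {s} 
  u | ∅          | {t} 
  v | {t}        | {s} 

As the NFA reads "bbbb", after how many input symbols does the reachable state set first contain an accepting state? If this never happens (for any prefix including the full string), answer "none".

none

Start in {r}.
Read 'b': {r} → {s}.
Read 'b': {s} → {s}.
Read 'b': {s} → {s}.
Read 'b': {s} → {s}.
No reachable set along the way intersects F.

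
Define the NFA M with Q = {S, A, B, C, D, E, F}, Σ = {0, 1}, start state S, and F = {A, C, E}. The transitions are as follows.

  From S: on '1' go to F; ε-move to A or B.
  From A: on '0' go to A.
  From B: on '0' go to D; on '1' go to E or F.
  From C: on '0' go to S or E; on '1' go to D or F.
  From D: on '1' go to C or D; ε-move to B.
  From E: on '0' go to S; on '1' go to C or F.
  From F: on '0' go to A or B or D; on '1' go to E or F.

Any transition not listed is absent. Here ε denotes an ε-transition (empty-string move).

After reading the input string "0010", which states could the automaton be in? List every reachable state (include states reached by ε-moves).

{S, A, B, D, E}

Start: ε-closure({S}) = {S, A, B}.
Read '0': {S, A, B} → {A, B, D}.
Read '0': {A, B, D} → {A, B, D}.
Read '1': {A, B, D} → {B, C, D, E, F}.
Read '0': {B, C, D, E, F} → {S, A, B, D, E}.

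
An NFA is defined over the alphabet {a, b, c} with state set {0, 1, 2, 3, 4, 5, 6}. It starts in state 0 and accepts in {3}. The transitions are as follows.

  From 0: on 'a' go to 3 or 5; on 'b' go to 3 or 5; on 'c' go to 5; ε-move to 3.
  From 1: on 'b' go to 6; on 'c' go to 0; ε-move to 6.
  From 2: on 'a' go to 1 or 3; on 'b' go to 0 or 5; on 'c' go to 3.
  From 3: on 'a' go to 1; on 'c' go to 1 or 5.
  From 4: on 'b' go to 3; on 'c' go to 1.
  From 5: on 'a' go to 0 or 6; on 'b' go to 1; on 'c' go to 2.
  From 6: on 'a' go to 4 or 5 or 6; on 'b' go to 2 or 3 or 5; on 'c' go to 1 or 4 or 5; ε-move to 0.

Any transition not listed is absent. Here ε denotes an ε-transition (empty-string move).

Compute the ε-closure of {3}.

Begin with {3}.
No ε-moves leave this set, so the closure equals the set itself.

{3}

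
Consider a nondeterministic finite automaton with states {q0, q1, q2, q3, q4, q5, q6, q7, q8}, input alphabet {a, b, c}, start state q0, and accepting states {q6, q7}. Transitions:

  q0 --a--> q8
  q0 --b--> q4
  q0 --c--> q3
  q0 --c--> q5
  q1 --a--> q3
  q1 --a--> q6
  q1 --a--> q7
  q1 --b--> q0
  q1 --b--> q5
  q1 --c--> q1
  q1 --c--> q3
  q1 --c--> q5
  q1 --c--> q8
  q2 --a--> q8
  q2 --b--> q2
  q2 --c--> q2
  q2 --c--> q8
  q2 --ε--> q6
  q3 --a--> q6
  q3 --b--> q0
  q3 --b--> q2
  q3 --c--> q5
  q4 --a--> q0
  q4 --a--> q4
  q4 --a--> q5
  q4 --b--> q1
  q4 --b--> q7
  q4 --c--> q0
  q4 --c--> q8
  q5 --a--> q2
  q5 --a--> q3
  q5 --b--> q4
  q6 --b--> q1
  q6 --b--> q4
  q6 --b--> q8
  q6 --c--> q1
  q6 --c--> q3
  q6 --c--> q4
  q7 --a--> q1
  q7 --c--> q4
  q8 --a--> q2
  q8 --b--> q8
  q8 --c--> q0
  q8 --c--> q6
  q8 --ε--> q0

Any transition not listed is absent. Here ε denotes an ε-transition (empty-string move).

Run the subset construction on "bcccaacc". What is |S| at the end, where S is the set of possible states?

Start in {q0}.
Read 'b': q0→{q4}; now {q4}.
Read 'c': q4→{q0, q8}; now {q0, q8}.
Read 'c': q0→{q3, q5}, q8→{q0, q6}; now {q0, q3, q5, q6}.
Read 'c': q0→{q3, q5}, q3→{q5}, q5→∅, q6→{q1, q3, q4}; now {q1, q3, q4, q5}.
Read 'a': q1→{q3, q6, q7}, q3→{q6}, q4→{q0, q4, q5}, q5→{q2, q3}; now {q0, q2, q3, q4, q5, q6, q7}.
Read 'a': q0→{q8}, q2→{q8}, q3→{q6}, q4→{q0, q4, q5}, q5→{q2, q3}, q6→∅, q7→{q1}; now {q0, q1, q2, q3, q4, q5, q6, q8}.
Read 'c': q0→{q3, q5}, q1→{q1, q3, q5, q8}, q2→{q2, q8}, q3→{q5}, q4→{q0, q8}, q5→∅, q6→{q1, q3, q4}, q8→{q0, q6}; now {q0, q1, q2, q3, q4, q5, q6, q8}.
Read 'c': q0→{q3, q5}, q1→{q1, q3, q5, q8}, q2→{q2, q8}, q3→{q5}, q4→{q0, q8}, q5→∅, q6→{q1, q3, q4}, q8→{q0, q6}; now {q0, q1, q2, q3, q4, q5, q6, q8}.
That set has 8 states.

8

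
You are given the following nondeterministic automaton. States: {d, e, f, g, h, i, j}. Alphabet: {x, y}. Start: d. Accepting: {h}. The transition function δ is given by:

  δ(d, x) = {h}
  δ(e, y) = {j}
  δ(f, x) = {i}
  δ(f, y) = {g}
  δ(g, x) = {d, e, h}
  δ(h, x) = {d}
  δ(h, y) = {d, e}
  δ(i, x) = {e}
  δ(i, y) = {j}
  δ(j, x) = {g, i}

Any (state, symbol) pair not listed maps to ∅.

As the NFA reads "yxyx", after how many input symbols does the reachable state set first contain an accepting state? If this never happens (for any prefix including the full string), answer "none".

Start in {d}.
Read 'y': d→∅; now ∅.
The set is empty and remains empty for the remaining 3 symbols.
No reachable set along the way intersects F.

none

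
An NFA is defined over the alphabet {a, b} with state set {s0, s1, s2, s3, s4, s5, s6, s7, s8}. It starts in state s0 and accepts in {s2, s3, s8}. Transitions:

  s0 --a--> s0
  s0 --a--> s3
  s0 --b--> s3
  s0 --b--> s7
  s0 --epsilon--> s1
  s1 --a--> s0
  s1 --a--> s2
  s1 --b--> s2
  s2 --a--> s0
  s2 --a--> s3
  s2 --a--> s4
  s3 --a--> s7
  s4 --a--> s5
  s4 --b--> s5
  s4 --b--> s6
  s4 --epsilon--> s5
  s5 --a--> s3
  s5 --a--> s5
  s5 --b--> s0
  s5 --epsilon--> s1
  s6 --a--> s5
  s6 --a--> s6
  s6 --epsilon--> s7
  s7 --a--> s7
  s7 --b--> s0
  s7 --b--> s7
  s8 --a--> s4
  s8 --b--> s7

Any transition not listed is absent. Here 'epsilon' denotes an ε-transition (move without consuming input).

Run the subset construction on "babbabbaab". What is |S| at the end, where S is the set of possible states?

Start: ε-closure({s0}) = {s0, s1}.
Read 'b': s0→{s3, s7}, s1→{s2}; now {s2, s3, s7}.
Read 'a': s2→{s0, s3, s4}, s3→{s7}, s7→{s7}; union {s0, s3, s4, s7}; ε-closure = {s0, s1, s3, s4, s5, s7}.
Read 'b': s0→{s3, s7}, s1→{s2}, s3→∅, s4→{s5, s6}, s5→{s0}, s7→{s0, s7}; union {s0, s2, s3, s5, s6, s7}; ε-closure = {s0, s1, s2, s3, s5, s6, s7}.
Read 'b': s0→{s3, s7}, s1→{s2}, s2→∅, s3→∅, s5→{s0}, s6→∅, s7→{s0, s7}; union {s0, s2, s3, s7}; ε-closure = {s0, s1, s2, s3, s7}.
Read 'a': s0→{s0, s3}, s1→{s0, s2}, s2→{s0, s3, s4}, s3→{s7}, s7→{s7}; union {s0, s2, s3, s4, s7}; ε-closure = {s0, s1, s2, s3, s4, s5, s7}.
Read 'b': s0→{s3, s7}, s1→{s2}, s2→∅, s3→∅, s4→{s5, s6}, s5→{s0}, s7→{s0, s7}; union {s0, s2, s3, s5, s6, s7}; ε-closure = {s0, s1, s2, s3, s5, s6, s7}.
Read 'b': s0→{s3, s7}, s1→{s2}, s2→∅, s3→∅, s5→{s0}, s6→∅, s7→{s0, s7}; union {s0, s2, s3, s7}; ε-closure = {s0, s1, s2, s3, s7}.
Read 'a': s0→{s0, s3}, s1→{s0, s2}, s2→{s0, s3, s4}, s3→{s7}, s7→{s7}; union {s0, s2, s3, s4, s7}; ε-closure = {s0, s1, s2, s3, s4, s5, s7}.
Read 'a': s0→{s0, s3}, s1→{s0, s2}, s2→{s0, s3, s4}, s3→{s7}, s4→{s5}, s5→{s3, s5}, s7→{s7}; union {s0, s2, s3, s4, s5, s7}; ε-closure = {s0, s1, s2, s3, s4, s5, s7}.
Read 'b': s0→{s3, s7}, s1→{s2}, s2→∅, s3→∅, s4→{s5, s6}, s5→{s0}, s7→{s0, s7}; union {s0, s2, s3, s5, s6, s7}; ε-closure = {s0, s1, s2, s3, s5, s6, s7}.
That set has 7 states.

7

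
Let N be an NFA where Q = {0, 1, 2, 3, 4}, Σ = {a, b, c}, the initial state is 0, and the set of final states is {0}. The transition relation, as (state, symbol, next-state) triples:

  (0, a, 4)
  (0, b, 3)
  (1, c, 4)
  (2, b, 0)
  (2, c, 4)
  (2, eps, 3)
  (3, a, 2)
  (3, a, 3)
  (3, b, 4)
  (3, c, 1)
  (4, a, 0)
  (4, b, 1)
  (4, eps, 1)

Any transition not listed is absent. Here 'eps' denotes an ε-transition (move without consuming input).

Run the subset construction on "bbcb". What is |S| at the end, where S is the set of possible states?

Start in {0}.
Read 'b': 0→{3}; now {3}.
Read 'b': 3→{4}; union {4}; ε-closure = {1, 4}.
Read 'c': 1→{4}, 4→∅; union {4}; ε-closure = {1, 4}.
Read 'b': 1→∅, 4→{1}; now {1}.
That set has 1 state.

1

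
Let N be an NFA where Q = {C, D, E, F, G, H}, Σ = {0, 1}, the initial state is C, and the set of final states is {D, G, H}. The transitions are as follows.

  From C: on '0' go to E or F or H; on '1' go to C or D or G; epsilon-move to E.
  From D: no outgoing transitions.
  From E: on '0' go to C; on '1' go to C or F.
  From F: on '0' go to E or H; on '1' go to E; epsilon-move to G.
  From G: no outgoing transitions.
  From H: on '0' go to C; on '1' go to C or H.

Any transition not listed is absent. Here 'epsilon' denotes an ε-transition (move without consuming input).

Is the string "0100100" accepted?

Start: ε-closure({C}) = {C, E}.
Read '0': {C, E} → {C, E, F, G, H}.
Read '1': {C, E, F, G, H} → {C, D, E, F, G, H}.
Read '0': {C, D, E, F, G, H} → {C, E, F, G, H}.
Read '0': {C, E, F, G, H} → {C, E, F, G, H}.
Read '1': {C, E, F, G, H} → {C, D, E, F, G, H}.
Read '0': {C, D, E, F, G, H} → {C, E, F, G, H}.
Read '0': {C, E, F, G, H} → {C, E, F, G, H}.
The final set {C, E, F, G, H} contains the accepting states G, H.

Yes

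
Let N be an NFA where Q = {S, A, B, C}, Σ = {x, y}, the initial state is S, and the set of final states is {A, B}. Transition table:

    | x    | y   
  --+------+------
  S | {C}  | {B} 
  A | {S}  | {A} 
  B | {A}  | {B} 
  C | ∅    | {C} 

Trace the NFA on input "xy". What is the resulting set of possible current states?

{C}

Start in {S}.
Read 'x': S→{C}; now {C}.
Read 'y': C→{C}; now {C}.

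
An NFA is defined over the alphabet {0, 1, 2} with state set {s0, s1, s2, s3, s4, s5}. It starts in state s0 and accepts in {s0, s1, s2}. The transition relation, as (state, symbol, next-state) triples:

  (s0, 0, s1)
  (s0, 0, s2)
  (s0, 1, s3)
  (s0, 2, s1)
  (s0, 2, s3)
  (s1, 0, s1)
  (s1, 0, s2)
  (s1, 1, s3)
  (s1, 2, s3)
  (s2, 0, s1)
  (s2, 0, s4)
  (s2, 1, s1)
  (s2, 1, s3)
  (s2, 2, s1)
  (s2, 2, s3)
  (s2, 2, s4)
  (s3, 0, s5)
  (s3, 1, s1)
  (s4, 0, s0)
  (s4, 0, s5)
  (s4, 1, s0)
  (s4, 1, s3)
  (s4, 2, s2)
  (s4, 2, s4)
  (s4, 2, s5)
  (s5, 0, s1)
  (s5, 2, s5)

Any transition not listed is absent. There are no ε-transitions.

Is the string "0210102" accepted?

Yes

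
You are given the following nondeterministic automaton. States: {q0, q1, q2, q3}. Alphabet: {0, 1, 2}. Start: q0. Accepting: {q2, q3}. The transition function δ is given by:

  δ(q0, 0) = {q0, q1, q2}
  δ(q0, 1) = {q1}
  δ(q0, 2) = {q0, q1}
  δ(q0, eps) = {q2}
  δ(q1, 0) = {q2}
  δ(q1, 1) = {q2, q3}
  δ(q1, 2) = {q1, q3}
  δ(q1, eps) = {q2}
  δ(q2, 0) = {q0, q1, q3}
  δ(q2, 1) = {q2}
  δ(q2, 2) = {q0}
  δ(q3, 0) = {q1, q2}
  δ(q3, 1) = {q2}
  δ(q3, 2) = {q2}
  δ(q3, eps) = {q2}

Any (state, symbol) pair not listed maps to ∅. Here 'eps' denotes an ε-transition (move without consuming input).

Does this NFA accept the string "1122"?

Yes

Start: ε-closure({q0}) = {q0, q2}.
Read '1': q0→{q1}, q2→{q2}; now {q1, q2}.
Read '1': q1→{q2, q3}, q2→{q2}; now {q2, q3}.
Read '2': q2→{q0}, q3→{q2}; now {q0, q2}.
Read '2': q0→{q0, q1}, q2→{q0}; union {q0, q1}; ε-closure = {q0, q1, q2}.
The final set {q0, q1, q2} contains the accepting state q2.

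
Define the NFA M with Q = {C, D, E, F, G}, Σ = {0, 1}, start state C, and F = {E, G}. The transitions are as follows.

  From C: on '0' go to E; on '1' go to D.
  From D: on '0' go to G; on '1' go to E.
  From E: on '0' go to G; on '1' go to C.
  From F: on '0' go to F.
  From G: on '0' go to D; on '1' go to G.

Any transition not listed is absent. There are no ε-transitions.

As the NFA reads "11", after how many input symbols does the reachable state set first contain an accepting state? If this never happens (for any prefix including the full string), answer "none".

2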